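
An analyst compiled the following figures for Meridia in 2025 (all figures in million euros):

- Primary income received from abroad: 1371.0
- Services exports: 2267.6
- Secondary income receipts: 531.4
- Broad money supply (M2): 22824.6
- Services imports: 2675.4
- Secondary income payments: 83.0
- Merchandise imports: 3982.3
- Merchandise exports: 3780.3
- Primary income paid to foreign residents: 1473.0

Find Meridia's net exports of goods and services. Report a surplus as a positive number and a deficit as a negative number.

-609.8

Goods balance = 3780.3 - 3982.3 = -202.0
Services balance = 2267.6 - 2675.4 = -407.8
Trade balance (goods + services) = -202.0 + (-407.8) = -609.8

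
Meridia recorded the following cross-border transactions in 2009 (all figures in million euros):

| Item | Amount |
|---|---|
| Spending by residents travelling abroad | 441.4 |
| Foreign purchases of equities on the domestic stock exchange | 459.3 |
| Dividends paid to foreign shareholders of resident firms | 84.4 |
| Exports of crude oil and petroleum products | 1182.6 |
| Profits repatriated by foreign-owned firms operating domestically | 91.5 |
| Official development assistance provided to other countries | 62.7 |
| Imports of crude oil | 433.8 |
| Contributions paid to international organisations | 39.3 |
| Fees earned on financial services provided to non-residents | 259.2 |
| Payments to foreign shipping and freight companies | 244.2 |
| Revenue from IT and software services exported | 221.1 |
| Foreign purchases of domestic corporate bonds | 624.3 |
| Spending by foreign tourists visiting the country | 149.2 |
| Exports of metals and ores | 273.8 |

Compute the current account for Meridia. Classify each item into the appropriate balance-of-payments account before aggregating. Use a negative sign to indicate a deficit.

688.6

Goods: -433.8 + 273.8 + 1182.6 = 1022.6
Services: 221.1 + 259.2 + 149.2 - 244.2 - 441.4 = -56.1
Primary income: -91.5 - 84.4 = -175.9
Secondary income: -39.3 - 62.7 = -102.0
Current account = 1022.6 + (-56.1) + (-175.9) + (-102.0) = 688.6
(Excluded from the current account — financial account: foreign purchases of equities on the domestic stock exchange 459.3, foreign purchases of domestic corporate bonds 624.3.)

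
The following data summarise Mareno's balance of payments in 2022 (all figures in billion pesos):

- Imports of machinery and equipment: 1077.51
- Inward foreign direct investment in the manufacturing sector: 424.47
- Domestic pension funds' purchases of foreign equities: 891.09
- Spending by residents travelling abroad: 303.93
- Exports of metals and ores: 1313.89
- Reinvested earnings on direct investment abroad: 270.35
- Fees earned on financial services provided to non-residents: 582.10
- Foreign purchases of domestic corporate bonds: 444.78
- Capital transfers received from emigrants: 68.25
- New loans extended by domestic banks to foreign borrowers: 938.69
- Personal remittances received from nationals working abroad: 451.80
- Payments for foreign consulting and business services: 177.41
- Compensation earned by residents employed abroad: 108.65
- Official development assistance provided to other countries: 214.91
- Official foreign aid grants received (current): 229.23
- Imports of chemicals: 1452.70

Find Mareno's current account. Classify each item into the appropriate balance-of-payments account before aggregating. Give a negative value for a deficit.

Goods: 1313.89 - 1077.51 - 1452.70 = -1216.32
Services: -303.93 + 582.10 - 177.41 = 100.76
Primary income: 108.65 + 270.35 = 379.00
Secondary income: -214.91 + 451.80 + 229.23 = 466.12
Current account = (-1216.32) + 100.76 + 379.00 + 466.12 = -270.44
(Excluded from the current account — financial account: inward foreign direct investment in the manufacturing sector 424.47, domestic pension funds' purchases of foreign equities 891.09, foreign purchases of domestic corporate bonds 444.78, new loans extended by domestic banks to foreign borrowers 938.69; capital account: capital transfers received from emigrants 68.25.)

-270.44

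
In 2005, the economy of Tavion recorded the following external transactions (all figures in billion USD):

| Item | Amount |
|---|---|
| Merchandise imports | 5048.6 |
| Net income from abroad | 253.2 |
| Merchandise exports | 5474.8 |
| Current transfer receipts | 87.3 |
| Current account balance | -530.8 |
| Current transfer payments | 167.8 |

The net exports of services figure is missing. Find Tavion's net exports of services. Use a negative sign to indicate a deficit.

Current account = goods balance + services balance + net primary income + net secondary income
Sum of the known components = 598.9
Net exports of services = CA - (known components) = -530.8 - 598.9 = -1129.7

-1129.7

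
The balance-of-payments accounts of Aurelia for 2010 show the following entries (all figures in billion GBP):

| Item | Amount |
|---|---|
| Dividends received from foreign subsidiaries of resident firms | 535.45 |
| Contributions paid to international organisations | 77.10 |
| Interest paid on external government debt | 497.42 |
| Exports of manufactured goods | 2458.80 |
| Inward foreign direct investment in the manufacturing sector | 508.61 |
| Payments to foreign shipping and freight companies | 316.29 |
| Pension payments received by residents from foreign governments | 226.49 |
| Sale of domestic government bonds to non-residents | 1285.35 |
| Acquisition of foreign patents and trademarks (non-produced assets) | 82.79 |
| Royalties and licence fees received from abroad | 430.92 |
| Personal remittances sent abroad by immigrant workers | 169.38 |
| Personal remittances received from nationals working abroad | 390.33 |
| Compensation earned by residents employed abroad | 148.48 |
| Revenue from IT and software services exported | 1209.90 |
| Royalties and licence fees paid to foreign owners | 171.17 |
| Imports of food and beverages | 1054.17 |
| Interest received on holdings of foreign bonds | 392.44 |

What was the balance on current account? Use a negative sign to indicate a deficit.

3507.28

Goods: -1054.17 + 2458.80 = 1404.63
Services: -316.29 + 1209.90 + 430.92 - 171.17 = 1153.36
Primary income: -497.42 + 535.45 + 148.48 + 392.44 = 578.95
Secondary income: 390.33 - 77.10 + 226.49 - 169.38 = 370.34
Current account = 1404.63 + 1153.36 + 578.95 + 370.34 = 3507.28
(Excluded from the current account — financial account: inward foreign direct investment in the manufacturing sector 508.61, sale of domestic government bonds to non-residents 1285.35; capital account: acquisition of foreign patents and trademarks (non-produced assets) 82.79.)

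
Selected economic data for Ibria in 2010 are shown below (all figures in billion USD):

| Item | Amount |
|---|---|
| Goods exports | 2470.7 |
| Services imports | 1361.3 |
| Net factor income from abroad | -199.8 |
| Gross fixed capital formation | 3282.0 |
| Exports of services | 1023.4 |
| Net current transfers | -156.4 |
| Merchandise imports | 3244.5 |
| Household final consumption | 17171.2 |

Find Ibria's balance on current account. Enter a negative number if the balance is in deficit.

Goods balance = 2470.7 - 3244.5 = -773.8
Services balance = 1023.4 - 1361.3 = -337.9
Trade balance (goods + services) = -773.8 + (-337.9) = -1111.7
Net primary income = -199.8
Net secondary income = -156.4
Current account = -1111.7 + (-199.8) + (-156.4) = -1467.9

-1467.9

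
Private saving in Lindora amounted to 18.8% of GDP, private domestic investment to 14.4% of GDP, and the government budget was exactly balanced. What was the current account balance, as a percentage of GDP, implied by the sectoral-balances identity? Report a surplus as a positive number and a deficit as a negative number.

4.4

By the sectoral-balances identity, CA = (S_private - I) + (T - G).
Private balance = 18.8 - 14.4 = 4.4
Government balance (T - G) = 0
CA = 4.4 + 0.0 = 4.4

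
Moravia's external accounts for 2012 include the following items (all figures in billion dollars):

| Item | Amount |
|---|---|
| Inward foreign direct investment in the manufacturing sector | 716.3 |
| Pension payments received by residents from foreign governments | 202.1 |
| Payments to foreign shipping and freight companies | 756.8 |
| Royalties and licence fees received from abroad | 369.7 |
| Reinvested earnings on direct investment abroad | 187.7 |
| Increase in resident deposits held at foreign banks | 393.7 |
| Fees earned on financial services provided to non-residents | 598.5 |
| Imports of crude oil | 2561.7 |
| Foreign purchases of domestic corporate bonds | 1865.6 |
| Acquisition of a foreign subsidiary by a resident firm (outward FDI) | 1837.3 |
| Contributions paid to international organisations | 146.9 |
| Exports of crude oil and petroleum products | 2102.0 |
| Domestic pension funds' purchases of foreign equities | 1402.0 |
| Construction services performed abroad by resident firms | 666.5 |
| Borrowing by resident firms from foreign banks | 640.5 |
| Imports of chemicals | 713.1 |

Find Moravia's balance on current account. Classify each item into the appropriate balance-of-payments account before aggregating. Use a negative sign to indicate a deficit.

Goods: 2102.0 - 2561.7 - 713.1 = -1172.8
Services: -756.8 + 369.7 + 666.5 + 598.5 = 877.9
Primary income: 187.7
Secondary income: -146.9 + 202.1 = 55.2
Current account = (-1172.8) + 877.9 + 187.7 + 55.2 = -52.0
(Excluded from the current account — financial account: inward foreign direct investment in the manufacturing sector 716.3, increase in resident deposits held at foreign banks 393.7, foreign purchases of domestic corporate bonds 1865.6, acquisition of a foreign subsidiary by a resident firm (outward FDI) 1837.3, domestic pension funds' purchases of foreign equities 1402.0, borrowing by resident firms from foreign banks 640.5.)

-52.0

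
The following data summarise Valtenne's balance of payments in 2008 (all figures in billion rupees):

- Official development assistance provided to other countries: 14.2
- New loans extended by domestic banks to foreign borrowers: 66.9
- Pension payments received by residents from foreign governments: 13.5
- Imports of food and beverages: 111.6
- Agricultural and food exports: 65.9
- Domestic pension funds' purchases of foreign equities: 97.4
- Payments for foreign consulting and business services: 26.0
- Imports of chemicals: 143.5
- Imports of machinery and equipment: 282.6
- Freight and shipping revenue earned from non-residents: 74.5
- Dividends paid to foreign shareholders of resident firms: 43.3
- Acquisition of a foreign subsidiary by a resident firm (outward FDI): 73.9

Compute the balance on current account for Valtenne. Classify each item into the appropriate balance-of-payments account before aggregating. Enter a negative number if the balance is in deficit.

-467.3

Goods: -111.6 - 282.6 + 65.9 - 143.5 = -471.8
Services: 74.5 - 26.0 = 48.5
Primary income: -43.3
Secondary income: -14.2 + 13.5 = -0.7
Current account = (-471.8) + 48.5 + (-43.3) + (-0.7) = -467.3
(Excluded from the current account — financial account: new loans extended by domestic banks to foreign borrowers 66.9, domestic pension funds' purchases of foreign equities 97.4, acquisition of a foreign subsidiary by a resident firm (outward FDI) 73.9.)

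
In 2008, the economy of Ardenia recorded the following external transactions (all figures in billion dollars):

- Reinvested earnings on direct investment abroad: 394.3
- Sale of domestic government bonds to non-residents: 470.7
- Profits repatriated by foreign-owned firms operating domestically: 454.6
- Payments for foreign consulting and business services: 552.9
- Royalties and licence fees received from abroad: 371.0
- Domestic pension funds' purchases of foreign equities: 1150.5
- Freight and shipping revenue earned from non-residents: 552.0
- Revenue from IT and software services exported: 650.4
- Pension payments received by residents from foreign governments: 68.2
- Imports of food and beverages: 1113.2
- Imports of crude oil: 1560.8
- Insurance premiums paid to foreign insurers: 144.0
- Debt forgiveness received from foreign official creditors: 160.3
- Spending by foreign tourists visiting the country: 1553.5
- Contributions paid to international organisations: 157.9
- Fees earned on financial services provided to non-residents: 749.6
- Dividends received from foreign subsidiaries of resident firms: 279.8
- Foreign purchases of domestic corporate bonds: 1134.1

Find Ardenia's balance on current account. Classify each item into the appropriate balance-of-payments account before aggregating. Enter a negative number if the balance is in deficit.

Goods: -1560.8 - 1113.2 = -2674.0
Services: -552.9 - 144.0 + 552.0 + 371.0 + 650.4 + 1553.5 + 749.6 = 3179.6
Primary income: 394.3 + 279.8 - 454.6 = 219.5
Secondary income: 68.2 - 157.9 = -89.7
Current account = (-2674.0) + 3179.6 + 219.5 + (-89.7) = 635.4
(Excluded from the current account — financial account: sale of domestic government bonds to non-residents 470.7, domestic pension funds' purchases of foreign equities 1150.5, foreign purchases of domestic corporate bonds 1134.1; capital account: debt forgiveness received from foreign official creditors 160.3.)

635.4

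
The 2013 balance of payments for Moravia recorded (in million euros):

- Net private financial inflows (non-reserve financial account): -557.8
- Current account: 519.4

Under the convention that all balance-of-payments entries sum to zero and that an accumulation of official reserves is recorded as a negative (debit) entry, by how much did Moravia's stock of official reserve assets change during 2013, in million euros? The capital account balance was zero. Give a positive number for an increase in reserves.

-38.4

Official reserve transactions balance = -(519.4 + (-557.8)) = 38.4
An accumulation of reserves is recorded as a debit (negative entry), so the change in the stock of reserves is the negative of that balance.
Change in official reserves = -(38.4) = -38.4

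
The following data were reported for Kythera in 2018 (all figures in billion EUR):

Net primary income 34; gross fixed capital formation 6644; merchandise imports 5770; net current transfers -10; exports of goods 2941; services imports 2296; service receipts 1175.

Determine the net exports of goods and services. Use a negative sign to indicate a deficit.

Goods balance = 2941 - 5770 = -2829
Services balance = 1175 - 2296 = -1121
Trade balance (goods + services) = -2829 + (-1121) = -3950

-3950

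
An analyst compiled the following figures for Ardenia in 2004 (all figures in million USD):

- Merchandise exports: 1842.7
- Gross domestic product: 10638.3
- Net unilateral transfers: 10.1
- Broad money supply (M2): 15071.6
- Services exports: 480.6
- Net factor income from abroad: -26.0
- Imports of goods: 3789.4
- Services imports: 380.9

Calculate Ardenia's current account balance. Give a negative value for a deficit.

Goods balance = 1842.7 - 3789.4 = -1946.7
Services balance = 480.6 - 380.9 = 99.7
Trade balance (goods + services) = -1946.7 + 99.7 = -1847.0
Net primary income = -26.0
Net secondary income = 10.1
Current account = -1847.0 + (-26.0) + 10.1 = -1862.9

-1862.9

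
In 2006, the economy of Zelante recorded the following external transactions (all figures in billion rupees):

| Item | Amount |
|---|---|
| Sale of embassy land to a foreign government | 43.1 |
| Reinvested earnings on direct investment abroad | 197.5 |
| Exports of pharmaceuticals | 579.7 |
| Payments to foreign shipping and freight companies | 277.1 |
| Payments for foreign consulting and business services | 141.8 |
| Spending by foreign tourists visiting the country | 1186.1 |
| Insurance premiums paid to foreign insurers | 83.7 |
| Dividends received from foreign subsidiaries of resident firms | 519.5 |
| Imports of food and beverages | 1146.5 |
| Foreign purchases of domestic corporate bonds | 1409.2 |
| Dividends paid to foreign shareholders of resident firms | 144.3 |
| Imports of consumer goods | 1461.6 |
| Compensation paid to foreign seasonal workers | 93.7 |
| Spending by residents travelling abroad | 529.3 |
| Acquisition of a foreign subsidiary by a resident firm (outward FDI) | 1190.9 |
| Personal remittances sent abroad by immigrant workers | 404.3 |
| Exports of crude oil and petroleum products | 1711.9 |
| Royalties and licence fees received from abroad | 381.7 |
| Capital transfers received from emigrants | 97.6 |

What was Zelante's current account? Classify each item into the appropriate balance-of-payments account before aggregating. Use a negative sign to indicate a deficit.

294.1

Goods: -1461.6 - 1146.5 + 579.7 + 1711.9 = -316.5
Services: -529.3 + 381.7 + 1186.1 - 83.7 - 141.8 - 277.1 = 535.9
Primary income: -93.7 + 197.5 - 144.3 + 519.5 = 479.0
Secondary income: -404.3
Current account = (-316.5) + 535.9 + 479.0 + (-404.3) = 294.1
(Excluded from the current account — capital account: sale of embassy land to a foreign government 43.1, capital transfers received from emigrants 97.6; financial account: foreign purchases of domestic corporate bonds 1409.2, acquisition of a foreign subsidiary by a resident firm (outward FDI) 1190.9.)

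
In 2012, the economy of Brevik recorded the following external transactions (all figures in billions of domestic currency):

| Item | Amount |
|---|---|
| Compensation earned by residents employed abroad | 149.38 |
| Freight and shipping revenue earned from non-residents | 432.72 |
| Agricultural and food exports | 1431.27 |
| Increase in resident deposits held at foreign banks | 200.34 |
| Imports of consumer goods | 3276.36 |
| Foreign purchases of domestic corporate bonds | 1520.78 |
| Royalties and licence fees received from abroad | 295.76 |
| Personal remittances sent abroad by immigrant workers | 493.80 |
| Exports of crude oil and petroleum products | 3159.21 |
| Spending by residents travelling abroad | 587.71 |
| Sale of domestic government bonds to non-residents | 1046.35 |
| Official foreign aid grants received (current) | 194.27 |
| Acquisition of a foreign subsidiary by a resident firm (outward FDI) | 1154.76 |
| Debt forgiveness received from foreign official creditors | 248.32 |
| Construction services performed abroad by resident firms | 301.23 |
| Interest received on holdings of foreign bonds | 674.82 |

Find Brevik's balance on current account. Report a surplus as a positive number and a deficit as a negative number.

2280.79

Goods: 1431.27 + 3159.21 - 3276.36 = 1314.12
Services: 301.23 + 295.76 - 587.71 + 432.72 = 442.00
Primary income: 149.38 + 674.82 = 824.20
Secondary income: 194.27 - 493.80 = -299.53
Current account = 1314.12 + 442.00 + 824.20 + (-299.53) = 2280.79
(Excluded from the current account — financial account: increase in resident deposits held at foreign banks 200.34, foreign purchases of domestic corporate bonds 1520.78, sale of domestic government bonds to non-residents 1046.35, acquisition of a foreign subsidiary by a resident firm (outward FDI) 1154.76; capital account: debt forgiveness received from foreign official creditors 248.32.)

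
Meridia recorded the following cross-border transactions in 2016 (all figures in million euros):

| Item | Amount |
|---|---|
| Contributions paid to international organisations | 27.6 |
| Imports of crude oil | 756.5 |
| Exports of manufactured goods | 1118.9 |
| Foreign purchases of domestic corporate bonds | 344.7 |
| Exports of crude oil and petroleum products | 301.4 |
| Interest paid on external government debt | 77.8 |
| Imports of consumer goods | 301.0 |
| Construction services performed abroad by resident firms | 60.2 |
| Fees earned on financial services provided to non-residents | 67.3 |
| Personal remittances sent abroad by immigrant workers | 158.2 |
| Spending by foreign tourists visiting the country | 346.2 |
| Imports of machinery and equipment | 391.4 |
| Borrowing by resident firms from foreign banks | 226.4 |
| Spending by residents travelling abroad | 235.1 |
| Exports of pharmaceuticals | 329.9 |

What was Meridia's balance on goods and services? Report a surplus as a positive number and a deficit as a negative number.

Goods: -301.0 - 391.4 + 1118.9 - 756.5 + 301.4 + 329.9 = 301.3
Services: -235.1 + 67.3 + 346.2 + 60.2 = 238.6
Trade balance = 301.3 + 238.6 = 539.9
(Excluded from the trade balance — secondary income: contributions paid to international organisations 27.6, personal remittances sent abroad by immigrant workers 158.2; financial account: foreign purchases of domestic corporate bonds 344.7, borrowing by resident firms from foreign banks 226.4; primary income: interest paid on external government debt 77.8.)

539.9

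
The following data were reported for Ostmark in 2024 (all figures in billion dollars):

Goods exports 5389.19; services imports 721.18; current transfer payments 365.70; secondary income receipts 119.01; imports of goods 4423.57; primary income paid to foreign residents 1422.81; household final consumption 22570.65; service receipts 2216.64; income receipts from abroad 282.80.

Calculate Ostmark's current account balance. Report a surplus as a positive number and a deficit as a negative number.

1074.38

Goods balance = 5389.19 - 4423.57 = 965.62
Services balance = 2216.64 - 721.18 = 1495.46
Trade balance (goods + services) = 965.62 + 1495.46 = 2461.08
Net primary income = 282.80 - 1422.81 = -1140.01
Net secondary income = 119.01 - 365.70 = -246.69
Current account = 2461.08 + (-1140.01) + (-246.69) = 1074.38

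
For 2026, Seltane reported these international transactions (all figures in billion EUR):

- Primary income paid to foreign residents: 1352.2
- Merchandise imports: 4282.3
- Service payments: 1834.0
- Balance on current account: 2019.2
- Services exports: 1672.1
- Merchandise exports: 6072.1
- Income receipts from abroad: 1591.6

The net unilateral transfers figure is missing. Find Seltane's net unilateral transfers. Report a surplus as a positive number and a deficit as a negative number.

151.9

Current account = goods balance + services balance + net primary income + net secondary income
Sum of the known components = 1867.3
Net unilateral transfers = CA - (known components) = 2019.2 - 1867.3 = 151.9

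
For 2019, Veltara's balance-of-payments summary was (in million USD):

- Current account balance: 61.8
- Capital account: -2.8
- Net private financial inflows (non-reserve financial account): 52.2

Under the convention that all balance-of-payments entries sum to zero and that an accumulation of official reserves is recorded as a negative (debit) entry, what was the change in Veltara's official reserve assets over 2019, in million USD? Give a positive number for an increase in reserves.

Official reserve transactions balance = -(61.8 + (-2.8) + 52.2) = -111.2
An accumulation of reserves is recorded as a debit (negative entry), so the change in the stock of reserves is the negative of that balance.
Change in official reserves = -(-111.2) = 111.2

111.2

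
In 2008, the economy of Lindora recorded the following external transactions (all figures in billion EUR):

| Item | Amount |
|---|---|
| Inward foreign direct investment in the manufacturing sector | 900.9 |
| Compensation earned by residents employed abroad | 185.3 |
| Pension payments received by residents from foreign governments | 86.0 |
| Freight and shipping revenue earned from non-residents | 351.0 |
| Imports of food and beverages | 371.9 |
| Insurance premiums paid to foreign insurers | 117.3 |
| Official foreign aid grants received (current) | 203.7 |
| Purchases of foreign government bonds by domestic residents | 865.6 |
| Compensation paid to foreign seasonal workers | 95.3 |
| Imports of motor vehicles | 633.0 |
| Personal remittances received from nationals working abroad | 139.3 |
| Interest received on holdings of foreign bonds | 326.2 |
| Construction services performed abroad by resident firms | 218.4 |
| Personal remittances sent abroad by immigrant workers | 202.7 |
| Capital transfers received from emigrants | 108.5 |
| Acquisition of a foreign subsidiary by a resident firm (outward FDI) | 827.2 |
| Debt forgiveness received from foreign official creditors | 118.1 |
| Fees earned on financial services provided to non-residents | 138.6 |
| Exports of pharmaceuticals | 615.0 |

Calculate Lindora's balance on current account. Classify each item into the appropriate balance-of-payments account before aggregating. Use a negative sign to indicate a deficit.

843.3

Goods: -371.9 - 633.0 + 615.0 = -389.9
Services: 351.0 + 218.4 + 138.6 - 117.3 = 590.7
Primary income: 185.3 + 326.2 - 95.3 = 416.2
Secondary income: 86.0 + 139.3 - 202.7 + 203.7 = 226.3
Current account = (-389.9) + 590.7 + 416.2 + 226.3 = 843.3
(Excluded from the current account — financial account: inward foreign direct investment in the manufacturing sector 900.9, purchases of foreign government bonds by domestic residents 865.6, acquisition of a foreign subsidiary by a resident firm (outward FDI) 827.2; capital account: capital transfers received from emigrants 108.5, debt forgiveness received from foreign official creditors 118.1.)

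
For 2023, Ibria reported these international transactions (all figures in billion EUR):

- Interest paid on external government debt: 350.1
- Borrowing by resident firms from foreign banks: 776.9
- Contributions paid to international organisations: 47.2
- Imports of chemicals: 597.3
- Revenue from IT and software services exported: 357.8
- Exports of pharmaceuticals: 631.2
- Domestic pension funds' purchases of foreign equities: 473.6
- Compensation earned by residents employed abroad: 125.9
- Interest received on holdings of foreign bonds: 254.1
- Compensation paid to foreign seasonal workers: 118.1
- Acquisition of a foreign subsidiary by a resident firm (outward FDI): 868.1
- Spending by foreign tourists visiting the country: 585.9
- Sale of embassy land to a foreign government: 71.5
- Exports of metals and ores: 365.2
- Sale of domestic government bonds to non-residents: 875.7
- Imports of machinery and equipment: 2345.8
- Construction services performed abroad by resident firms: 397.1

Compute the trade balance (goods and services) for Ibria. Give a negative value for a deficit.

Goods: -597.3 + 365.2 - 2345.8 + 631.2 = -1946.7
Services: 397.1 + 585.9 + 357.8 = 1340.8
Trade balance = -1946.7 + 1340.8 = -605.9
(Excluded from the trade balance — primary income: interest paid on external government debt 350.1, compensation earned by residents employed abroad 125.9, interest received on holdings of foreign bonds 254.1, compensation paid to foreign seasonal workers 118.1; financial account: borrowing by resident firms from foreign banks 776.9, domestic pension funds' purchases of foreign equities 473.6, acquisition of a foreign subsidiary by a resident firm (outward FDI) 868.1, sale of domestic government bonds to non-residents 875.7; secondary income: contributions paid to international organisations 47.2; capital account: sale of embassy land to a foreign government 71.5.)

-605.9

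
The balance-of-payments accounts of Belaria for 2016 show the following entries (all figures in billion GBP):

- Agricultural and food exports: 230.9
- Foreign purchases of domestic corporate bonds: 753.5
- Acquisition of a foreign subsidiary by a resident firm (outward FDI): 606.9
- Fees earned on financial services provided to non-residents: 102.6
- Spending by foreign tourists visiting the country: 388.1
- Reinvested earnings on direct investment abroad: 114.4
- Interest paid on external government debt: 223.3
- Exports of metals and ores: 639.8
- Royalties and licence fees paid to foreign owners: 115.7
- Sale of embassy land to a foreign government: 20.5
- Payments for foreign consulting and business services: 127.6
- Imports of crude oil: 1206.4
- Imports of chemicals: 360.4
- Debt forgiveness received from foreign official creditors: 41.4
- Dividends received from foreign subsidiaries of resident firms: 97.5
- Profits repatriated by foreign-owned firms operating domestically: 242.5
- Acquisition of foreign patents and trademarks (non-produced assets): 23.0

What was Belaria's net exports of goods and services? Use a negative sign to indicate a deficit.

-448.7

Goods: -360.4 + 639.8 - 1206.4 + 230.9 = -696.1
Services: -115.7 + 388.1 - 127.6 + 102.6 = 247.4
Trade balance = -696.1 + 247.4 = -448.7
(Excluded from the trade balance — financial account: foreign purchases of domestic corporate bonds 753.5, acquisition of a foreign subsidiary by a resident firm (outward FDI) 606.9; primary income: reinvested earnings on direct investment abroad 114.4, interest paid on external government debt 223.3, dividends received from foreign subsidiaries of resident firms 97.5, profits repatriated by foreign-owned firms operating domestically 242.5; capital account: sale of embassy land to a foreign government 20.5, debt forgiveness received from foreign official creditors 41.4, acquisition of foreign patents and trademarks (non-produced assets) 23.0.)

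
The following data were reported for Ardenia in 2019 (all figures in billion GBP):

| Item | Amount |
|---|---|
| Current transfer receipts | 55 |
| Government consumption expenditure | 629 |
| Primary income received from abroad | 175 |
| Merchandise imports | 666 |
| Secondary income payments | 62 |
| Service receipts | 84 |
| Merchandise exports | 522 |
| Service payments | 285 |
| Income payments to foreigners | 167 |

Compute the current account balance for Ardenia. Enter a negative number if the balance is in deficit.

Goods balance = 522 - 666 = -144
Services balance = 84 - 285 = -201
Trade balance (goods + services) = -144 + (-201) = -345
Net primary income = 175 - 167 = 8
Net secondary income = 55 - 62 = -7
Current account = -345 + 8 + (-7) = -344

-344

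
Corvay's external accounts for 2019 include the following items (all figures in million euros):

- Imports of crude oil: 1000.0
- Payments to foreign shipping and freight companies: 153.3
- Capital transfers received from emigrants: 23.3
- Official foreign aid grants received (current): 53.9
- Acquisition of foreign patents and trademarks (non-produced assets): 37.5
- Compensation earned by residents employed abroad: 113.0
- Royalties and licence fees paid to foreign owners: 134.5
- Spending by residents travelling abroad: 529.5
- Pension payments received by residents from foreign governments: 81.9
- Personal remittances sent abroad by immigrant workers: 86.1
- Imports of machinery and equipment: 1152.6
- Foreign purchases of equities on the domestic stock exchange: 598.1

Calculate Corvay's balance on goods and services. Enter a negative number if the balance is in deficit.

-2969.9

Goods: -1000.0 - 1152.6 = -2152.6
Services: -529.5 - 134.5 - 153.3 = -817.3
Trade balance = -2152.6 + (-817.3) = -2969.9
(Excluded from the trade balance — capital account: capital transfers received from emigrants 23.3, acquisition of foreign patents and trademarks (non-produced assets) 37.5; secondary income: official foreign aid grants received (current) 53.9, pension payments received by residents from foreign governments 81.9, personal remittances sent abroad by immigrant workers 86.1; primary income: compensation earned by residents employed abroad 113.0; financial account: foreign purchases of equities on the domestic stock exchange 598.1.)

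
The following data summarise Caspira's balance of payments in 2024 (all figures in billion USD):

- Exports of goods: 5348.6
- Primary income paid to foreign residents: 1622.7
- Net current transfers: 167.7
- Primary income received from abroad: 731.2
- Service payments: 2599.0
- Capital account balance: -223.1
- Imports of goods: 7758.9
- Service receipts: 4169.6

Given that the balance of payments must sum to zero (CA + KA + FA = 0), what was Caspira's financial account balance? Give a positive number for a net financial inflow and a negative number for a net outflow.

Goods balance = 5348.6 - 7758.9 = -2410.3
Services balance = 4169.6 - 2599.0 = 1570.6
Trade balance (goods + services) = -2410.3 + 1570.6 = -839.7
Net primary income = 731.2 - 1622.7 = -891.5
Net secondary income = 167.7
Current account = -839.7 + (-891.5) + 167.7 = -1563.5
Financial account = -(-1563.5 + (-223.1)) = 1786.6

1786.6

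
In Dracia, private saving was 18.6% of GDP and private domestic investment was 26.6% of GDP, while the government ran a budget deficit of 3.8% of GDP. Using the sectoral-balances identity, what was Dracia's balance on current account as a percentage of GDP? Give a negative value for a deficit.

By the sectoral-balances identity, CA = (S_private - I) + (T - G).
Private balance = 18.6 - 26.6 = -8.0
Government balance (T - G) = -3.8
CA = -8.0 + (-3.8) = -11.8

-11.8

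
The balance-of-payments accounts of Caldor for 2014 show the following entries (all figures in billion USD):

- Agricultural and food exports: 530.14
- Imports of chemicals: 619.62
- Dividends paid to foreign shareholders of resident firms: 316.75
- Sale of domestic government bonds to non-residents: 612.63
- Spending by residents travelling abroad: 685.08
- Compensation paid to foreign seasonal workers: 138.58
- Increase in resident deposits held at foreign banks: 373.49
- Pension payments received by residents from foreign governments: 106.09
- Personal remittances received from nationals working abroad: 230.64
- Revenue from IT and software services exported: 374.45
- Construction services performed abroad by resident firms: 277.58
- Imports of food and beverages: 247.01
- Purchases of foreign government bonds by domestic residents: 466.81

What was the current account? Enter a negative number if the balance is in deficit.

-488.14

Goods: -247.01 + 530.14 - 619.62 = -336.49
Services: -685.08 + 374.45 + 277.58 = -33.05
Primary income: -138.58 - 316.75 = -455.33
Secondary income: 230.64 + 106.09 = 336.73
Current account = (-336.49) + (-33.05) + (-455.33) + 336.73 = -488.14
(Excluded from the current account — financial account: sale of domestic government bonds to non-residents 612.63, increase in resident deposits held at foreign banks 373.49, purchases of foreign government bonds by domestic residents 466.81.)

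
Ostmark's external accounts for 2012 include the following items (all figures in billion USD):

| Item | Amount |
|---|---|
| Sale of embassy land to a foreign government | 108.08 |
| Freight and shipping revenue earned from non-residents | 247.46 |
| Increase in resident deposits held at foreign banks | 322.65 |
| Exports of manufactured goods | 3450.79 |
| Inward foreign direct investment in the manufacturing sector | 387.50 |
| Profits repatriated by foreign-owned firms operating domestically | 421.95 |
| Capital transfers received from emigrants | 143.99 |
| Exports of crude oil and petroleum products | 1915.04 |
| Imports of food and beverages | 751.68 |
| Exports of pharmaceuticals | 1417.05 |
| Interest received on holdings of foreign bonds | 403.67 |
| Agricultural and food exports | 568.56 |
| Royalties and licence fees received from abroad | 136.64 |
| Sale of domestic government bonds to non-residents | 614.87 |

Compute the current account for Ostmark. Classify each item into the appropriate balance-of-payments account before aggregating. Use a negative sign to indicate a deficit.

6965.58

Goods: 3450.79 - 751.68 + 568.56 + 1417.05 + 1915.04 = 6599.76
Services: 247.46 + 136.64 = 384.10
Primary income: -421.95 + 403.67 = -18.28
Current account = 6599.76 + 384.10 + (-18.28) = 6965.58
(Excluded from the current account — capital account: sale of embassy land to a foreign government 108.08, capital transfers received from emigrants 143.99; financial account: increase in resident deposits held at foreign banks 322.65, inward foreign direct investment in the manufacturing sector 387.50, sale of domestic government bonds to non-residents 614.87.)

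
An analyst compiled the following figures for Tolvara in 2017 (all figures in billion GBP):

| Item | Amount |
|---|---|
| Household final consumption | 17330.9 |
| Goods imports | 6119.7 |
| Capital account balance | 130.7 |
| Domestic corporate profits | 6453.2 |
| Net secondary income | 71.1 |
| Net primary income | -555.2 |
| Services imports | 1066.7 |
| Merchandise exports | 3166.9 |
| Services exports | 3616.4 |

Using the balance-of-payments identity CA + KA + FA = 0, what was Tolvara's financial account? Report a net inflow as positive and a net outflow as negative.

Goods balance = 3166.9 - 6119.7 = -2952.8
Services balance = 3616.4 - 1066.7 = 2549.7
Trade balance (goods + services) = -2952.8 + 2549.7 = -403.1
Net primary income = -555.2
Net secondary income = 71.1
Current account = -403.1 + (-555.2) + 71.1 = -887.2
Financial account = -(-887.2 + 130.7) = 756.5

756.5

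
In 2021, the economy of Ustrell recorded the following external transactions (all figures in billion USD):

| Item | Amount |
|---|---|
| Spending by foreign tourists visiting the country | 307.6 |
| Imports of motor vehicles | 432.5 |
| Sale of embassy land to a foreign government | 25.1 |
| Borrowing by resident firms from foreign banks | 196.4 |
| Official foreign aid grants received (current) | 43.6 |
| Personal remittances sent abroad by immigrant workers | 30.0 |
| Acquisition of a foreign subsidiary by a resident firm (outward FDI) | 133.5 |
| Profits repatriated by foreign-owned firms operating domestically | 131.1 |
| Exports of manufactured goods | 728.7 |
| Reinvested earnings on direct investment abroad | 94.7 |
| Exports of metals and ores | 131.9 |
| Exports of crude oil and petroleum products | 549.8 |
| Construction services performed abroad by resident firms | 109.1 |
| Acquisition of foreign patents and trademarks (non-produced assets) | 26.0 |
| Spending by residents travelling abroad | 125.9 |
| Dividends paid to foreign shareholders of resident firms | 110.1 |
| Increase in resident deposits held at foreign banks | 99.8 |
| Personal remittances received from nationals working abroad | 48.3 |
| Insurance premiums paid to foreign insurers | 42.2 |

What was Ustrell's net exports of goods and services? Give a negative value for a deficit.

Goods: 549.8 - 432.5 + 131.9 + 728.7 = 977.9
Services: 109.1 - 42.2 - 125.9 + 307.6 = 248.6
Trade balance = 977.9 + 248.6 = 1226.5
(Excluded from the trade balance — capital account: sale of embassy land to a foreign government 25.1, acquisition of foreign patents and trademarks (non-produced assets) 26.0; financial account: borrowing by resident firms from foreign banks 196.4, acquisition of a foreign subsidiary by a resident firm (outward FDI) 133.5, increase in resident deposits held at foreign banks 99.8; secondary income: official foreign aid grants received (current) 43.6, personal remittances sent abroad by immigrant workers 30.0, personal remittances received from nationals working abroad 48.3; primary income: profits repatriated by foreign-owned firms operating domestically 131.1, reinvested earnings on direct investment abroad 94.7, dividends paid to foreign shareholders of resident firms 110.1.)

1226.5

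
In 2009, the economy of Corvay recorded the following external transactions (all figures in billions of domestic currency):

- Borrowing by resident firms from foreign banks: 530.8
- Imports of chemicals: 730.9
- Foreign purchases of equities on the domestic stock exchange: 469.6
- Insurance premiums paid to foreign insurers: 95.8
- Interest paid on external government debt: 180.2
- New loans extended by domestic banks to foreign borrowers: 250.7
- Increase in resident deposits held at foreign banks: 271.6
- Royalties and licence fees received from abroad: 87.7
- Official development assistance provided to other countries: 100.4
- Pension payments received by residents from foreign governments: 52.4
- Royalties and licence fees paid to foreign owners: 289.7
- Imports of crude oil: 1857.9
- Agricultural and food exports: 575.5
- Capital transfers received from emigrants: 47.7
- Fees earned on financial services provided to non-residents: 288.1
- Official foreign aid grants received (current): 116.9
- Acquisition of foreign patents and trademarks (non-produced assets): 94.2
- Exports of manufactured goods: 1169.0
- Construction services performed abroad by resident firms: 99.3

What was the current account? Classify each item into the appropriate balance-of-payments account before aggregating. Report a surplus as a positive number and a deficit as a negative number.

Goods: -1857.9 + 1169.0 - 730.9 + 575.5 = -844.3
Services: -95.8 + 87.7 + 288.1 - 289.7 + 99.3 = 89.6
Primary income: -180.2
Secondary income: 52.4 - 100.4 + 116.9 = 68.9
Current account = (-844.3) + 89.6 + (-180.2) + 68.9 = -866.0
(Excluded from the current account — financial account: borrowing by resident firms from foreign banks 530.8, foreign purchases of equities on the domestic stock exchange 469.6, new loans extended by domestic banks to foreign borrowers 250.7, increase in resident deposits held at foreign banks 271.6; capital account: capital transfers received from emigrants 47.7, acquisition of foreign patents and trademarks (non-produced assets) 94.2.)

-866.0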